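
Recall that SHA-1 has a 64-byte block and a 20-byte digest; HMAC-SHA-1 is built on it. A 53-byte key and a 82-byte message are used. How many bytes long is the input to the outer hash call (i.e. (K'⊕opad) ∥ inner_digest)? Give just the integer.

Key is 53 ≤ 64 bytes, zero-padded: |K'| = 64.
Outer input = (K'⊕opad) ∥ H(inner) → 64 + 20 = 84 bytes.

84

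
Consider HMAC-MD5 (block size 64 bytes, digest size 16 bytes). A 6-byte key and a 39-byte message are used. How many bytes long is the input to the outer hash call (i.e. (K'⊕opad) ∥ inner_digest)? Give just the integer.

Key is 6 ≤ 64 bytes, zero-padded: |K'| = 64.
Outer input = (K'⊕opad) ∥ H(inner) → 64 + 16 = 80 bytes.

80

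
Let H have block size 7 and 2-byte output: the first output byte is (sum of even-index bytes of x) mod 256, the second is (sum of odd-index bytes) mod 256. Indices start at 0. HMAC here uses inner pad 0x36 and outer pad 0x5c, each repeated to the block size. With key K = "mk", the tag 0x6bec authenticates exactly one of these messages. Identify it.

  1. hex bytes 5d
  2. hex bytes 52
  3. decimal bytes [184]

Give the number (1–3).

1

Key "mk" = 6d 6b is 2 bytes ≤ B = 7; zero-pad to 7 bytes: K' = 6d 6b 00 00 00 00 00.
K' ⊕ ipad = 5b 5d 36 36 36 36 36; K' ⊕ opad = 31 37 5c 5c 5c 5c 5c.
m1: inner = H(5b 5d 36 36 36 36 36 5d) = fd 26; tag = H(31 37 5c 5c 5c 5c 5c fd 26) = 6bec ← matches
m2: inner = H(5b 5d 36 36 36 36 36 52) = fd 1b; tag = H(31 37 5c 5c 5c 5c 5c fd 1b) = 60ec
m3: inner = H(5b 5d 36 36 36 36 36 b8) = fd 81; tag = H(31 37 5c 5c 5c 5c 5c fd 81) = c6ec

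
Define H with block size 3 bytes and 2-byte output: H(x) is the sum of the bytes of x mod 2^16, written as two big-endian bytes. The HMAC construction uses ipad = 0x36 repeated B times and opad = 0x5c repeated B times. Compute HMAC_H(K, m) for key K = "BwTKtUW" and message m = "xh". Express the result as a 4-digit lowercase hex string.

0177

Key "BwTKtUW" = 42 77 54 4b 74 55 57 is 7 bytes > B = 3, so hash it first: H(key) = 02 78, then zero-pad to 3 bytes: K' = 02 78 00.
K' ⊕ ipad = 34 4e 36.  K' ⊕ opad = 5e 24 5c.
Inner input = (K'⊕ipad) ∥ m = 34 4e 36 ∥ 78 68.
Inner hash: sum = 52+78+54+120+104 = 408 → 01 98.
Outer input = (K'⊕opad) ∥ inner = 5e 24 5c ∥ 01 98.
Outer hash (tag): sum = 94+36+92+1+152 = 375 → 01 77.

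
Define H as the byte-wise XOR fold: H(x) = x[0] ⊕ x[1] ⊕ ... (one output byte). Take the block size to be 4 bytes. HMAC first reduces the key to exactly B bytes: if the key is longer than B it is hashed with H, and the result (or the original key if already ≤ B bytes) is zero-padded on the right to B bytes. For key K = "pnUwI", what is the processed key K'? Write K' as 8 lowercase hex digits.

|K| = 5 > B = 4, so first hash the key.
H(K): XOR 70⊕6e⊕55⊕77⊕49 = 75.
Zero-pad H(K) = 75 to 4 bytes: K' = 75 00 00 00.

75000000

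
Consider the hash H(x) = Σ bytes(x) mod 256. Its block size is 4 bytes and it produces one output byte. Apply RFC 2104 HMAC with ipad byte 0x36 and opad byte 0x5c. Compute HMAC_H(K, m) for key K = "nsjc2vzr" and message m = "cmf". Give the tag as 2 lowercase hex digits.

7e

Key "nsjc2vzr" = 6e 73 6a 63 32 76 7a 72 is 8 bytes > B = 4, so hash it first: H(key) = 42, then zero-pad to 4 bytes: K' = 42 00 00 00.
K' ⊕ ipad = 74 36 36 36.  K' ⊕ opad = 1e 5c 5c 5c.
Inner input = (K'⊕ipad) ∥ m = 74 36 36 36 ∥ 63 6d 66.
Inner hash: sum = 116+54+54+54+99+109+102 = 588; mod 256 = 76 → 4c.
Outer input = (K'⊕opad) ∥ inner = 1e 5c 5c 5c ∥ 4c.
Outer hash (tag): sum = 30+92+92+92+76 = 382; mod 256 = 126 → 7e.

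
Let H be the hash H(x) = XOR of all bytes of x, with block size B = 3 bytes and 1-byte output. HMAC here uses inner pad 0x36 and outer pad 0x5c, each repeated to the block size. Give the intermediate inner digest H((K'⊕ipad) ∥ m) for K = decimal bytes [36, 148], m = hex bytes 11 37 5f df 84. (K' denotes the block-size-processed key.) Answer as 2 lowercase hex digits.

Key decimal bytes [36, 148] = 24 94 is 2 bytes ≤ B = 3; zero-pad to 3 bytes: K' = 24 94 00.
K' ⊕ ipad = 12 a2 36.
Inner input = 12 a2 36 ∥ 11 37 5f df 84.
Inner hash: XOR 12⊕a2⊕36⊕11⊕37⊕5f⊕df⊕84 = a4.

a4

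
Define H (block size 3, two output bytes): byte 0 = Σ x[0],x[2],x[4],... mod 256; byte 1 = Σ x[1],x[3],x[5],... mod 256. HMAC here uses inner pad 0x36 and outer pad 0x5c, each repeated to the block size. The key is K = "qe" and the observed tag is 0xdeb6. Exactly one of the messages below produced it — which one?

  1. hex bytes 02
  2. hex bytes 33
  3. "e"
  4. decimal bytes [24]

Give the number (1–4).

Key "qe" = 71 65 is 2 bytes ≤ B = 3; zero-pad to 3 bytes: K' = 71 65 00.
K' ⊕ ipad = 47 53 36; K' ⊕ opad = 2d 39 5c.
m1: inner = H(47 53 36 02) = 7d 55; tag = H(2d 39 5c 7d 55) = deb6 ← matches
m2: inner = H(47 53 36 33) = 7d 86; tag = H(2d 39 5c 7d 86) = 0fb6
m3: inner = H(47 53 36 65) = 7d b8; tag = H(2d 39 5c 7d b8) = 41b6
m4: inner = H(47 53 36 18) = 7d 6b; tag = H(2d 39 5c 7d 6b) = f4b6

1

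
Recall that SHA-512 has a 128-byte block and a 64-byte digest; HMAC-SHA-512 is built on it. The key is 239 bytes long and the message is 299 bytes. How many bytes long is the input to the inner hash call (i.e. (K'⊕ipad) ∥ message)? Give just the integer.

427

Key is 239 > 128 bytes, so it is hashed to 64 bytes then zero-padded to 128: |K'| = 128.
Inner input = (K'⊕ipad) ∥ m → 128 + 299 = 427 bytes.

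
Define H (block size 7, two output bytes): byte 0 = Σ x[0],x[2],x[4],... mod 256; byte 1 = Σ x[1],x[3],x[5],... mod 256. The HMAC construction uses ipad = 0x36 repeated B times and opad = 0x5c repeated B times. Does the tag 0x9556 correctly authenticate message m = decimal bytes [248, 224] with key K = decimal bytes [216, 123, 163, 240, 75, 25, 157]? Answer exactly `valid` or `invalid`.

Key decimal bytes [216, 123, 163, 240, 75, 25, 157] = d8 7b a3 f0 4b 19 9d is exactly B = 7 bytes: K' = d8 7b a3 f0 4b 19 9d.
K' ⊕ ipad = ee 4d 95 c6 7d 2f ab; K' ⊕ opad = 84 27 ff ac 17 45 c1.
Inner hash: even-index sum = 907 mod 256 = 139; odd-index sum = 570 mod 256 = 58 → 8b 3a.
Outer hash (recomputed tag): even-index sum = 661 mod 256 = 149; odd-index sum = 419 mod 256 = 163 → 95 a3.
Recomputed tag = 95a3; claimed = 9556 → mismatch.

invalid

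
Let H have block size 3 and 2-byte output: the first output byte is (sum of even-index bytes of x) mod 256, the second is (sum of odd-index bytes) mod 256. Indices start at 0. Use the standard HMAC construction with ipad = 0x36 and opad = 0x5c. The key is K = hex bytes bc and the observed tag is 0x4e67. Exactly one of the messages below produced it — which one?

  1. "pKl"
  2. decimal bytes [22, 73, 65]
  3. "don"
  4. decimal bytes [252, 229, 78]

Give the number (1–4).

Key hex bytes bc is 1 byte ≤ B = 3; zero-pad to 3 bytes: K' = bc 00 00.
K' ⊕ ipad = 8a 36 36; K' ⊕ opad = e0 5c 5c.
m1: inner = H(8a 36 36 70 4b 6c) = 0b 12; tag = H(e0 5c 5c 0b 12) = 4e67 ← matches
m2: inner = H(8a 36 36 16 49 41) = 09 8d; tag = H(e0 5c 5c 09 8d) = c965
m3: inner = H(8a 36 36 64 6f 6e) = 2f 08; tag = H(e0 5c 5c 2f 08) = 448b
m4: inner = H(8a 36 36 fc e5 4e) = a5 80; tag = H(e0 5c 5c a5 80) = bc01

1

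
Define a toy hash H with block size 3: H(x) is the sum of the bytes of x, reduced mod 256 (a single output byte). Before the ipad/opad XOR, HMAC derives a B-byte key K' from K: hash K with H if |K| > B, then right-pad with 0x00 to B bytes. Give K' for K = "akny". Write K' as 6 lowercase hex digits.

|K| = 4 > B = 3, so first hash the key.
H(K): sum = 97+107+110+121 = 435; mod 256 = 179 → b3.
Zero-pad H(K) = b3 to 3 bytes: K' = b3 00 00.

b30000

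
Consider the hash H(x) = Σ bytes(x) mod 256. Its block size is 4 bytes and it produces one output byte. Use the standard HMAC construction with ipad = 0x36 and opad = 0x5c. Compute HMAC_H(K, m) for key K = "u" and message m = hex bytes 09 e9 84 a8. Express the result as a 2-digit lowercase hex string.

Key "u" = 75 is 1 byte ≤ B = 4; zero-pad to 4 bytes: K' = 75 00 00 00.
K' ⊕ ipad = 43 36 36 36.  K' ⊕ opad = 29 5c 5c 5c.
Inner input = (K'⊕ipad) ∥ m = 43 36 36 36 ∥ 09 e9 84 a8.
Inner hash: sum = 67+54+54+54+9+233+132+168 = 771; mod 256 = 3 → 03.
Outer input = (K'⊕opad) ∥ inner = 29 5c 5c 5c ∥ 03.
Outer hash (tag): sum = 41+92+92+92+3 = 320; mod 256 = 64 → 40.

40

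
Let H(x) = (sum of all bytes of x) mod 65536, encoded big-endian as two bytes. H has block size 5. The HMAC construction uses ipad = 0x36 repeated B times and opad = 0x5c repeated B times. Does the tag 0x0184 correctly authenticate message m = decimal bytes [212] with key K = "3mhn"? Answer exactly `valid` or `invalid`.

valid

Key "3mhn" = 33 6d 68 6e is 4 bytes ≤ B = 5; zero-pad to 5 bytes: K' = 33 6d 68 6e 00.
K' ⊕ ipad = 05 5b 5e 58 36; K' ⊕ opad = 6f 31 34 32 5c.
Inner hash: sum = 5+91+94+88+54+212 = 544 → 02 20.
Outer hash (recomputed tag): sum = 111+49+52+50+92+2+32 = 388 → 01 84.
Recomputed tag = 0184; claimed = 0184 → match.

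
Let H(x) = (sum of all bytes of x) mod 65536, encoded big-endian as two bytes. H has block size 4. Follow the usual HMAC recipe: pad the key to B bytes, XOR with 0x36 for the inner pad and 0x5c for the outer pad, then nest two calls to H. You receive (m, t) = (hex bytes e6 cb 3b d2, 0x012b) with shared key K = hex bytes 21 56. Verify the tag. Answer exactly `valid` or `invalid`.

Key hex bytes 21 56 is 2 bytes ≤ B = 4; zero-pad to 4 bytes: K' = 21 56 00 00.
K' ⊕ ipad = 17 60 36 36; K' ⊕ opad = 7d 0a 5c 5c.
Inner hash: sum = 23+96+54+54+230+203+59+210 = 929 → 03 a1.
Outer hash (recomputed tag): sum = 125+10+92+92+3+161 = 483 → 01 e3.
Recomputed tag = 01e3; claimed = 012b → mismatch.

invalid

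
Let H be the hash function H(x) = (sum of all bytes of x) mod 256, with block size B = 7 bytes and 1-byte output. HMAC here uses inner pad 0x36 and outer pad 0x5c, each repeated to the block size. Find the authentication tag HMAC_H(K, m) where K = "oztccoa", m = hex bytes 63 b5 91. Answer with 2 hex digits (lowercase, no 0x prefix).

59

Key "oztccoa" = 6f 7a 74 63 63 6f 61 is exactly B = 7 bytes: K' = 6f 7a 74 63 63 6f 61.
K' ⊕ ipad = 59 4c 42 55 55 59 57.  K' ⊕ opad = 33 26 28 3f 3f 33 3d.
Inner input = (K'⊕ipad) ∥ m = 59 4c 42 55 55 59 57 ∥ 63 b5 91.
Inner hash: sum = 89+76+66+85+85+89+87+99+181+145 = 1002; mod 256 = 234 → ea.
Outer input = (K'⊕opad) ∥ inner = 33 26 28 3f 3f 33 3d ∥ ea.
Outer hash (tag): sum = 51+38+40+63+63+51+61+234 = 601; mod 256 = 89 → 59.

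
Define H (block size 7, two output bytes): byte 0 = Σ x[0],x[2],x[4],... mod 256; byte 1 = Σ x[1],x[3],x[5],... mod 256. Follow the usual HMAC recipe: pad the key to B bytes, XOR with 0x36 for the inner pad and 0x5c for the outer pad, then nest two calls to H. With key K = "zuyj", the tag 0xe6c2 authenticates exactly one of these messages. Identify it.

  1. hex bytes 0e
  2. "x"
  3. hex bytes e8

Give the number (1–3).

Key "zuyj" = 7a 75 79 6a is 4 bytes ≤ B = 7; zero-pad to 7 bytes: K' = 7a 75 79 6a 00 00 00.
K' ⊕ ipad = 4c 43 4f 5c 36 36 36; K' ⊕ opad = 26 29 25 36 5c 5c 5c.
m1: inner = H(4c 43 4f 5c 36 36 36 0e) = 07 e3; tag = H(26 29 25 36 5c 5c 5c 07 e3) = e6c2 ← matches
m2: inner = H(4c 43 4f 5c 36 36 36 78) = 07 4d; tag = H(26 29 25 36 5c 5c 5c 07 4d) = 50c2
m3: inner = H(4c 43 4f 5c 36 36 36 e8) = 07 bd; tag = H(26 29 25 36 5c 5c 5c 07 bd) = c0c2

1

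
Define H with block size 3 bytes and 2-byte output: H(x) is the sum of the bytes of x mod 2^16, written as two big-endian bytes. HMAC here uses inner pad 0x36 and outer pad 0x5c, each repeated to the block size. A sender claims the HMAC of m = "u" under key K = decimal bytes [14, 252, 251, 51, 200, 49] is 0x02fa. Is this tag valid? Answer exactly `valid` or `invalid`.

invalid

Key decimal bytes [14, 252, 251, 51, 200, 49] = 0e fc fb 33 c8 31 is 6 bytes > B = 3, so hash it first: H(key) = 03 31, then zero-pad to 3 bytes: K' = 03 31 00.
K' ⊕ ipad = 35 07 36; K' ⊕ opad = 5f 6d 5c.
Inner hash: sum = 53+7+54+117 = 231 → 00 e7.
Outer hash (recomputed tag): sum = 95+109+92+0+231 = 527 → 02 0f.
Recomputed tag = 020f; claimed = 02fa → mismatch.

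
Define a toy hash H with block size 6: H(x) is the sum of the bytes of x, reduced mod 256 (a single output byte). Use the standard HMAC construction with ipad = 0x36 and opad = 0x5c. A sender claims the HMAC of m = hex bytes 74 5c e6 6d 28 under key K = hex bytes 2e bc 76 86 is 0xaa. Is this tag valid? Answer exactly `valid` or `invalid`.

invalid

Key hex bytes 2e bc 76 86 is 4 bytes ≤ B = 6; zero-pad to 6 bytes: K' = 2e bc 76 86 00 00.
K' ⊕ ipad = 18 8a 40 b0 36 36; K' ⊕ opad = 72 e0 2a da 5c 5c.
Inner hash: sum = 24+138+64+176+54+54+116+92+230+109+40 = 1097; mod 256 = 73 → 49.
Outer hash (recomputed tag): sum = 114+224+42+218+92+92+73 = 855; mod 256 = 87 → 57.
Recomputed tag = 57; claimed = aa → mismatch.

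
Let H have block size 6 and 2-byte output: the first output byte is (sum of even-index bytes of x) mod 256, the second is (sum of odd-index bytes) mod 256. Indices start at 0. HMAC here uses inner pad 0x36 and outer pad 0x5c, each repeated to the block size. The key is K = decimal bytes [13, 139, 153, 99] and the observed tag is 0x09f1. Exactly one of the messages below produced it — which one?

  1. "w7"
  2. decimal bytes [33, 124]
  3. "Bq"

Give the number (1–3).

1

Key decimal bytes [13, 139, 153, 99] = 0d 8b 99 63 is 4 bytes ≤ B = 6; zero-pad to 6 bytes: K' = 0d 8b 99 63 00 00.
K' ⊕ ipad = 3b bd af 55 36 36; K' ⊕ opad = 51 d7 c5 3f 5c 5c.
m1: inner = H(3b bd af 55 36 36 77 37) = 97 7f; tag = H(51 d7 c5 3f 5c 5c 97 7f) = 09f1 ← matches
m2: inner = H(3b bd af 55 36 36 21 7c) = 41 c4; tag = H(51 d7 c5 3f 5c 5c 41 c4) = b336
m3: inner = H(3b bd af 55 36 36 42 71) = 62 b9; tag = H(51 d7 c5 3f 5c 5c 62 b9) = d42b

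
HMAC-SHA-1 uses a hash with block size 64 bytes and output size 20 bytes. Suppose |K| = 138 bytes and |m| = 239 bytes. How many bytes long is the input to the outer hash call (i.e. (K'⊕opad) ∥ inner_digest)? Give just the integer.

84

Key is 138 > 64 bytes, so it is hashed to 20 bytes then zero-padded to 64: |K'| = 64.
Outer input = (K'⊕opad) ∥ H(inner) → 64 + 20 = 84 bytes.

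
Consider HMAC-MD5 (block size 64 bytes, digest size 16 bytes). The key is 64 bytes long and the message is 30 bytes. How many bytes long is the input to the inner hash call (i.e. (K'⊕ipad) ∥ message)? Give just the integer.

94

Key is 64 ≤ 64 bytes, zero-padded: |K'| = 64.
Inner input = (K'⊕ipad) ∥ m → 64 + 30 = 94 bytes.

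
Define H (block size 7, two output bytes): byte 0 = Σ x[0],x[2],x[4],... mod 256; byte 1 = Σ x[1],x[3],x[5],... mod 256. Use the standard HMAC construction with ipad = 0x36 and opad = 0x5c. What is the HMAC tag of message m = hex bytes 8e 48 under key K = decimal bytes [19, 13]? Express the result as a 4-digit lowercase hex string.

9818

Key decimal bytes [19, 13] = 13 0d is 2 bytes ≤ B = 7; zero-pad to 7 bytes: K' = 13 0d 00 00 00 00 00.
K' ⊕ ipad = 25 3b 36 36 36 36 36.  K' ⊕ opad = 4f 51 5c 5c 5c 5c 5c.
Inner input = (K'⊕ipad) ∥ m = 25 3b 36 36 36 36 36 ∥ 8e 48.
Inner hash: even-index sum = 271 mod 256 = 15; odd-index sum = 309 mod 256 = 53 → 0f 35.
Outer input = (K'⊕opad) ∥ inner = 4f 51 5c 5c 5c 5c 5c ∥ 0f 35.
Outer hash (tag): even-index sum = 408 mod 256 = 152; odd-index sum = 280 mod 256 = 24 → 98 18.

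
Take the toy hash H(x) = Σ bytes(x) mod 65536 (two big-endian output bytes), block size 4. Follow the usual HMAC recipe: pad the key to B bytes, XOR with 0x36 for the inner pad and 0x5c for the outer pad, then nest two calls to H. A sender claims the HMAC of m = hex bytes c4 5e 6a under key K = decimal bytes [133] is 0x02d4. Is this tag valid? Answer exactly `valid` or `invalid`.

invalid

Key decimal bytes [133] = 85 is 1 byte ≤ B = 4; zero-pad to 4 bytes: K' = 85 00 00 00.
K' ⊕ ipad = b3 36 36 36; K' ⊕ opad = d9 5c 5c 5c.
Inner hash: sum = 179+54+54+54+196+94+106 = 737 → 02 e1.
Outer hash (recomputed tag): sum = 217+92+92+92+2+225 = 720 → 02 d0.
Recomputed tag = 02d0; claimed = 02d4 → mismatch.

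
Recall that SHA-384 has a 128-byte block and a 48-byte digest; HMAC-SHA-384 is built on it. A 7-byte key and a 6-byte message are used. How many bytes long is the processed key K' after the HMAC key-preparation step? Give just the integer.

128

Key is 7 ≤ 128 bytes, zero-padded: |K'| = 128.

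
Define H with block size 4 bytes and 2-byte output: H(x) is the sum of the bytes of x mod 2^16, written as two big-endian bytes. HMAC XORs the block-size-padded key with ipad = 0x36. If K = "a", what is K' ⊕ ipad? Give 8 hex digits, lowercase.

57363636

Key "a" = 61 is 1 byte ≤ B = 4; zero-pad to 4 bytes: K' = 61 00 00 00.
XOR each byte with 0x36: 61⊕36=57, 00⊕36=36, 00⊕36=36, 00⊕36=36.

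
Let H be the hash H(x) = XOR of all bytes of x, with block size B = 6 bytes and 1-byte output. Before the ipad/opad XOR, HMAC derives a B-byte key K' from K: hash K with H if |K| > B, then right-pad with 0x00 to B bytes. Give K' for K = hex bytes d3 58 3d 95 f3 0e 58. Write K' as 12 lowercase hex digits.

860000000000

|K| = 7 > B = 6, so first hash the key.
H(K): XOR d3⊕58⊕3d⊕95⊕f3⊕0e⊕58 = 86.
Zero-pad H(K) = 86 to 6 bytes: K' = 86 00 00 00 00 00.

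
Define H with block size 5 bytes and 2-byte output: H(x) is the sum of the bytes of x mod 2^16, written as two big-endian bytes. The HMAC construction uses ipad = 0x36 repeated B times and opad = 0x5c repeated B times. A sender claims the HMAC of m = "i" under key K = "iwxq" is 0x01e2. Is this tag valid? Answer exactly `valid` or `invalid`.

Key "iwxq" = 69 77 78 71 is 4 bytes ≤ B = 5; zero-pad to 5 bytes: K' = 69 77 78 71 00.
K' ⊕ ipad = 5f 41 4e 47 36; K' ⊕ opad = 35 2b 24 2d 5c.
Inner hash: sum = 95+65+78+71+54+105 = 468 → 01 d4.
Outer hash (recomputed tag): sum = 53+43+36+45+92+1+212 = 482 → 01 e2.
Recomputed tag = 01e2; claimed = 01e2 → match.

valid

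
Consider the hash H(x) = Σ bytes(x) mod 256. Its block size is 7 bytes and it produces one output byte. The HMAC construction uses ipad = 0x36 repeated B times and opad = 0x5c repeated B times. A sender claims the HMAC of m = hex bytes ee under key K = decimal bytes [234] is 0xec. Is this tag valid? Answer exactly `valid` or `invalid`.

valid

Key decimal bytes [234] = ea is 1 byte ≤ B = 7; zero-pad to 7 bytes: K' = ea 00 00 00 00 00 00.
K' ⊕ ipad = dc 36 36 36 36 36 36; K' ⊕ opad = b6 5c 5c 5c 5c 5c 5c.
Inner hash: sum = 220+54+54+54+54+54+54+238 = 782; mod 256 = 14 → 0e.
Outer hash (recomputed tag): sum = 182+92+92+92+92+92+92+14 = 748; mod 256 = 236 → ec.
Recomputed tag = ec; claimed = ec → match.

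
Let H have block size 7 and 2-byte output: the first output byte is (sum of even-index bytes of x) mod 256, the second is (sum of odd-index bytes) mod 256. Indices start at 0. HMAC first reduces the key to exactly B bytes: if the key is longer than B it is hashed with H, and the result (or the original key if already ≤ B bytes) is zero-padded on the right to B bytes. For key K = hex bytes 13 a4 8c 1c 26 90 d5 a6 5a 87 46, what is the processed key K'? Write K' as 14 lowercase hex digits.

|K| = 11 > B = 7, so first hash the key.
H(K): even-index sum = 570 mod 256 = 58; odd-index sum = 637 mod 256 = 125 → 3a 7d.
Zero-pad H(K) = 3a 7d to 7 bytes: K' = 3a 7d 00 00 00 00 00.

3a7d0000000000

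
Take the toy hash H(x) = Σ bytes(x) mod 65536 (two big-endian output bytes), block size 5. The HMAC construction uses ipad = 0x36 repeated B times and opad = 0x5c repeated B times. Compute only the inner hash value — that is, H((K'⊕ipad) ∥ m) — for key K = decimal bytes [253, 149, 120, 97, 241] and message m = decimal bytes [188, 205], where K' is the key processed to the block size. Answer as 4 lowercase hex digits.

Key decimal bytes [253, 149, 120, 97, 241] = fd 95 78 61 f1 is exactly B = 5 bytes: K' = fd 95 78 61 f1.
K' ⊕ ipad = cb a3 4e 57 c7.
Inner input = cb a3 4e 57 c7 ∥ bc cd.
Inner hash: sum = 203+163+78+87+199+188+205 = 1123 → 04 63.

0463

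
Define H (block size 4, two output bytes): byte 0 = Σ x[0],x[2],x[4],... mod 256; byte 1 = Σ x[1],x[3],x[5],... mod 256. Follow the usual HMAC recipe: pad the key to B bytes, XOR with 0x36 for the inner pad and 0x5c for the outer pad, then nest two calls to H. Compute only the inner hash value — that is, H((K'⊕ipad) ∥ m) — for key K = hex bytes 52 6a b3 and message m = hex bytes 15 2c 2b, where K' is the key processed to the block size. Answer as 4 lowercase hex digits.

Key hex bytes 52 6a b3 is 3 bytes ≤ B = 4; zero-pad to 4 bytes: K' = 52 6a b3 00.
K' ⊕ ipad = 64 5c 85 36.
Inner input = 64 5c 85 36 ∥ 15 2c 2b.
Inner hash: even-index sum = 297 mod 256 = 41; odd-index sum = 190 mod 256 = 190 → 29 be.

29be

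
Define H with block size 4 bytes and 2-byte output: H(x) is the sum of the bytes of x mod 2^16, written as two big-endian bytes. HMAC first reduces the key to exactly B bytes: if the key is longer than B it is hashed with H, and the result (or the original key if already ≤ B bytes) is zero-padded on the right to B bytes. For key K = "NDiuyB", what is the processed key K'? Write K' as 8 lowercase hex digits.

022b0000

|K| = 6 > B = 4, so first hash the key.
H(K): sum = 78+68+105+117+121+66 = 555 → 02 2b.
Zero-pad H(K) = 02 2b to 4 bytes: K' = 02 2b 00 00.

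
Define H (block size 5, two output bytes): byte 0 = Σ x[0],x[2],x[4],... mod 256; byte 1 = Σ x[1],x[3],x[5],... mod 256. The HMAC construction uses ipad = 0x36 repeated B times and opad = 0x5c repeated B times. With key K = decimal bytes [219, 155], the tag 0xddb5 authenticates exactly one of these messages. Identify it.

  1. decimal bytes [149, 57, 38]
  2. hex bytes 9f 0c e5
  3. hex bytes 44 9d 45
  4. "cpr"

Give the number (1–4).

1

Key decimal bytes [219, 155] = db 9b is 2 bytes ≤ B = 5; zero-pad to 5 bytes: K' = db 9b 00 00 00.
K' ⊕ ipad = ed ad 36 36 36; K' ⊕ opad = 87 c7 5c 5c 5c.
m1: inner = H(ed ad 36 36 36 95 39 26) = 92 9e; tag = H(87 c7 5c 5c 5c 92 9e) = ddb5 ← matches
m2: inner = H(ed ad 36 36 36 9f 0c e5) = 65 67; tag = H(87 c7 5c 5c 5c 65 67) = a688
m3: inner = H(ed ad 36 36 36 44 9d 45) = f6 6c; tag = H(87 c7 5c 5c 5c f6 6c) = ab19
m4: inner = H(ed ad 36 36 36 63 70 72) = c9 b8; tag = H(87 c7 5c 5c 5c c9 b8) = f7ec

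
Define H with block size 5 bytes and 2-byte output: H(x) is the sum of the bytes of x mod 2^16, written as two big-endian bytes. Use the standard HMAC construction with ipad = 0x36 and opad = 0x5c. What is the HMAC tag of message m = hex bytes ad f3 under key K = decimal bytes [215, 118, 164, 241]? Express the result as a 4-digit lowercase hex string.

Key decimal bytes [215, 118, 164, 241] = d7 76 a4 f1 is 4 bytes ≤ B = 5; zero-pad to 5 bytes: K' = d7 76 a4 f1 00.
K' ⊕ ipad = e1 40 92 c7 36.  K' ⊕ opad = 8b 2a f8 ad 5c.
Inner input = (K'⊕ipad) ∥ m = e1 40 92 c7 36 ∥ ad f3.
Inner hash: sum = 225+64+146+199+54+173+243 = 1104 → 04 50.
Outer input = (K'⊕opad) ∥ inner = 8b 2a f8 ad 5c ∥ 04 50.
Outer hash (tag): sum = 139+42+248+173+92+4+80 = 778 → 03 0a.

030a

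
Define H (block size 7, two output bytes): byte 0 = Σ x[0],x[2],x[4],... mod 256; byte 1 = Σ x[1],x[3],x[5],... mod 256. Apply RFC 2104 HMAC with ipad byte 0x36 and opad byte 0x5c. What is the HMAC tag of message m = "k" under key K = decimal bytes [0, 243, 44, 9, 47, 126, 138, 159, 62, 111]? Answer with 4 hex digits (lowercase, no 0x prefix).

Key decimal bytes [0, 243, 44, 9, 47, 126, 138, 159, 62, 111] = 00 f3 2c 09 2f 7e 8a 9f 3e 6f is 10 bytes > B = 7, so hash it first: H(key) = 23 88, then zero-pad to 7 bytes: K' = 23 88 00 00 00 00 00.
K' ⊕ ipad = 15 be 36 36 36 36 36.  K' ⊕ opad = 7f d4 5c 5c 5c 5c 5c.
Inner input = (K'⊕ipad) ∥ m = 15 be 36 36 36 36 36 ∥ 6b.
Inner hash: even-index sum = 183 mod 256 = 183; odd-index sum = 405 mod 256 = 149 → b7 95.
Outer input = (K'⊕opad) ∥ inner = 7f d4 5c 5c 5c 5c 5c ∥ b7 95.
Outer hash (tag): even-index sum = 552 mod 256 = 40; odd-index sum = 579 mod 256 = 67 → 28 43.

2843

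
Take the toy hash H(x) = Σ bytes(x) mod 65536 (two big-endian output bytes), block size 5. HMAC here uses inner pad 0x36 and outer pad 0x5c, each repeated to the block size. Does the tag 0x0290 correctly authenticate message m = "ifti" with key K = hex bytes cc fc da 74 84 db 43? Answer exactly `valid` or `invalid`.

Key hex bytes cc fc da 74 84 db 43 is 7 bytes > B = 5, so hash it first: H(key) = 04 b8, then zero-pad to 5 bytes: K' = 04 b8 00 00 00.
K' ⊕ ipad = 32 8e 36 36 36; K' ⊕ opad = 58 e4 5c 5c 5c.
Inner hash: sum = 50+142+54+54+54+105+102+116+105 = 782 → 03 0e.
Outer hash (recomputed tag): sum = 88+228+92+92+92+3+14 = 609 → 02 61.
Recomputed tag = 0261; claimed = 0290 → mismatch.

invalid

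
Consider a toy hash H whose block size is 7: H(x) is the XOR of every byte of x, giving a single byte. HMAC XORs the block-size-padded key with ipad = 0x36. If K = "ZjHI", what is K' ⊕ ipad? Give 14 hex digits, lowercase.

6c5c7e7f363636

Key "ZjHI" = 5a 6a 48 49 is 4 bytes ≤ B = 7; zero-pad to 7 bytes: K' = 5a 6a 48 49 00 00 00.
XOR each byte with 0x36: 5a⊕36=6c, 6a⊕36=5c, 48⊕36=7e, 49⊕36=7f, 00⊕36=36, 00⊕36=36, 00⊕36=36.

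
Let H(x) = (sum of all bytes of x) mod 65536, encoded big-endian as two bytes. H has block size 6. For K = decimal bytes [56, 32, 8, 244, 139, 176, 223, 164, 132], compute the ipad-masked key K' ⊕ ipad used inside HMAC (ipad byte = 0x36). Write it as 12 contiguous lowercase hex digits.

Key decimal bytes [56, 32, 8, 244, 139, 176, 223, 164, 132] = 38 20 08 f4 8b b0 df a4 84 is 9 bytes > B = 6, so hash it first: H(key) = 04 96, then zero-pad to 6 bytes: K' = 04 96 00 00 00 00.
XOR each byte with 0x36: 04⊕36=32, 96⊕36=a0, 00⊕36=36, 00⊕36=36, 00⊕36=36, 00⊕36=36.

32a036363636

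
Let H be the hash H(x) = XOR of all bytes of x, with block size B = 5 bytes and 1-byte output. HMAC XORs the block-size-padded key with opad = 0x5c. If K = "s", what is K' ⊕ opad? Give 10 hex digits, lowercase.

Key "s" = 73 is 1 byte ≤ B = 5; zero-pad to 5 bytes: K' = 73 00 00 00 00.
XOR each byte with 0x5c: 73⊕5c=2f, 00⊕5c=5c, 00⊕5c=5c, 00⊕5c=5c, 00⊕5c=5c.

2f5c5c5c5c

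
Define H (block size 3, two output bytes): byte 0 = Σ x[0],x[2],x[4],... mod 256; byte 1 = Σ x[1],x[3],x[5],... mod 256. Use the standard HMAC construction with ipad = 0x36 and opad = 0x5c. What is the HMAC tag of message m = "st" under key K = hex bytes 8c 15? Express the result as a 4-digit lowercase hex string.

Key hex bytes 8c 15 is 2 bytes ≤ B = 3; zero-pad to 3 bytes: K' = 8c 15 00.
K' ⊕ ipad = ba 23 36.  K' ⊕ opad = d0 49 5c.
Inner input = (K'⊕ipad) ∥ m = ba 23 36 ∥ 73 74.
Inner hash: even-index sum = 356 mod 256 = 100; odd-index sum = 150 mod 256 = 150 → 64 96.
Outer input = (K'⊕opad) ∥ inner = d0 49 5c ∥ 64 96.
Outer hash (tag): even-index sum = 450 mod 256 = 194; odd-index sum = 173 mod 256 = 173 → c2 ad.

c2ad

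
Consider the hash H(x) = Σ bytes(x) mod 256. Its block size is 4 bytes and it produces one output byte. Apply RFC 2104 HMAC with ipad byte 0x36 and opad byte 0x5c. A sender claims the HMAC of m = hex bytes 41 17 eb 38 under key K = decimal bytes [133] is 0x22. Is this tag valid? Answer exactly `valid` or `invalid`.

Key decimal bytes [133] = 85 is 1 byte ≤ B = 4; zero-pad to 4 bytes: K' = 85 00 00 00.
K' ⊕ ipad = b3 36 36 36; K' ⊕ opad = d9 5c 5c 5c.
Inner hash: sum = 179+54+54+54+65+23+235+56 = 720; mod 256 = 208 → d0.
Outer hash (recomputed tag): sum = 217+92+92+92+208 = 701; mod 256 = 189 → bd.
Recomputed tag = bd; claimed = 22 → mismatch.

invalid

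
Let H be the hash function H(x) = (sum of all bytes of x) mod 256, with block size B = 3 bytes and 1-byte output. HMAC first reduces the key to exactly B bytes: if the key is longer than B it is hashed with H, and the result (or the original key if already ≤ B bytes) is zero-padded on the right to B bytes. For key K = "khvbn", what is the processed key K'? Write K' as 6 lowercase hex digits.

190000

|K| = 5 > B = 3, so first hash the key.
H(K): sum = 107+104+118+98+110 = 537; mod 256 = 25 → 19.
Zero-pad H(K) = 19 to 3 bytes: K' = 19 00 00.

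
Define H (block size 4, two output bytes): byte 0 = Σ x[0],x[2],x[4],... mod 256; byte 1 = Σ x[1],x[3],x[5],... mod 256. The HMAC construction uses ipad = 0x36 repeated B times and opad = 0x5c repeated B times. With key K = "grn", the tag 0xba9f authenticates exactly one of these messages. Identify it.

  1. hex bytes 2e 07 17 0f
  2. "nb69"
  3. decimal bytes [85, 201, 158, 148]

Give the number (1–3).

2

Key "grn" = 67 72 6e is 3 bytes ≤ B = 4; zero-pad to 4 bytes: K' = 67 72 6e 00.
K' ⊕ ipad = 51 44 58 36; K' ⊕ opad = 3b 2e 32 5c.
m1: inner = H(51 44 58 36 2e 07 17 0f) = ee 90; tag = H(3b 2e 32 5c ee 90) = 5b1a
m2: inner = H(51 44 58 36 6e 62 36 39) = 4d 15; tag = H(3b 2e 32 5c 4d 15) = ba9f ← matches
m3: inner = H(51 44 58 36 55 c9 9e 94) = 9c d7; tag = H(3b 2e 32 5c 9c d7) = 0961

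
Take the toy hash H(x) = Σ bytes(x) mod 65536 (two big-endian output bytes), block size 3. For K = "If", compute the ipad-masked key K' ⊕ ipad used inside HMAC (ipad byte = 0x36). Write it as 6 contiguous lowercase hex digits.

Key "If" = 49 66 is 2 bytes ≤ B = 3; zero-pad to 3 bytes: K' = 49 66 00.
XOR each byte with 0x36: 49⊕36=7f, 66⊕36=50, 00⊕36=36.

7f5036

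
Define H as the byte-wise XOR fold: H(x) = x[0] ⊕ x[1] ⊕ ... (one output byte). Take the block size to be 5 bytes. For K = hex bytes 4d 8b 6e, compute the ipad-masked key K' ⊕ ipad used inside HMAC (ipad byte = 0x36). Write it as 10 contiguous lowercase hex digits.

Key hex bytes 4d 8b 6e is 3 bytes ≤ B = 5; zero-pad to 5 bytes: K' = 4d 8b 6e 00 00.
XOR each byte with 0x36: 4d⊕36=7b, 8b⊕36=bd, 6e⊕36=58, 00⊕36=36, 00⊕36=36.

7bbd583636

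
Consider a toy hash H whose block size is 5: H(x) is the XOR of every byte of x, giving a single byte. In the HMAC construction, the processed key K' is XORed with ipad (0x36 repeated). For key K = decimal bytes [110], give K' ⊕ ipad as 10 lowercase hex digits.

5836363636

Key decimal bytes [110] = 6e is 1 byte ≤ B = 5; zero-pad to 5 bytes: K' = 6e 00 00 00 00.
XOR each byte with 0x36: 6e⊕36=58, 00⊕36=36, 00⊕36=36, 00⊕36=36, 00⊕36=36.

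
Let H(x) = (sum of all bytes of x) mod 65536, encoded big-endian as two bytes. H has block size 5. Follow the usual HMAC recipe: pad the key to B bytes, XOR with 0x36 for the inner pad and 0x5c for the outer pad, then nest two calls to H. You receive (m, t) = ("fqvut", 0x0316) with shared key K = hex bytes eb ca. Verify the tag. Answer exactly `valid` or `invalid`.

Key hex bytes eb ca is 2 bytes ≤ B = 5; zero-pad to 5 bytes: K' = eb ca 00 00 00.
K' ⊕ ipad = dd fc 36 36 36; K' ⊕ opad = b7 96 5c 5c 5c.
Inner hash: sum = 221+252+54+54+54+102+113+118+117+116 = 1201 → 04 b1.
Outer hash (recomputed tag): sum = 183+150+92+92+92+4+177 = 790 → 03 16.
Recomputed tag = 0316; claimed = 0316 → match.

valid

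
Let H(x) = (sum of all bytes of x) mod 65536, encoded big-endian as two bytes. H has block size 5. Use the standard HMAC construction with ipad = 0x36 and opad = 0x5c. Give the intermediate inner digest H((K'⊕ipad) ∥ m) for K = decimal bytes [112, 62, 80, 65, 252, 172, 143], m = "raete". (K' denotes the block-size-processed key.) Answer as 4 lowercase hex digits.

Key decimal bytes [112, 62, 80, 65, 252, 172, 143] = 70 3e 50 41 fc ac 8f is 7 bytes > B = 5, so hash it first: H(key) = 03 76, then zero-pad to 5 bytes: K' = 03 76 00 00 00.
K' ⊕ ipad = 35 40 36 36 36.
Inner input = 35 40 36 36 36 ∥ 72 61 65 74 65.
Inner hash: sum = 53+64+54+54+54+114+97+101+116+101 = 808 → 03 28.

0328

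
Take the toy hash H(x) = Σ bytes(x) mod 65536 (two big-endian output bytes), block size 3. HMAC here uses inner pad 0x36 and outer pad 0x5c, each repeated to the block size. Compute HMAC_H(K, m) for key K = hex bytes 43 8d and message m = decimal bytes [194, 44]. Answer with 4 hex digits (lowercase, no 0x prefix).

Key hex bytes 43 8d is 2 bytes ≤ B = 3; zero-pad to 3 bytes: K' = 43 8d 00.
K' ⊕ ipad = 75 bb 36.  K' ⊕ opad = 1f d1 5c.
Inner input = (K'⊕ipad) ∥ m = 75 bb 36 ∥ c2 2c.
Inner hash: sum = 117+187+54+194+44 = 596 → 02 54.
Outer input = (K'⊕opad) ∥ inner = 1f d1 5c ∥ 02 54.
Outer hash (tag): sum = 31+209+92+2+84 = 418 → 01 a2.

01a2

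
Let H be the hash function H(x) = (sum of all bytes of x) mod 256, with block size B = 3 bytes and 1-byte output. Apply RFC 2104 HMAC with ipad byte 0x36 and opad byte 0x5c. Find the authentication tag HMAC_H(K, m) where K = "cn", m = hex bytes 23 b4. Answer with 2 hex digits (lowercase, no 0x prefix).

Key "cn" = 63 6e is 2 bytes ≤ B = 3; zero-pad to 3 bytes: K' = 63 6e 00.
K' ⊕ ipad = 55 58 36.  K' ⊕ opad = 3f 32 5c.
Inner input = (K'⊕ipad) ∥ m = 55 58 36 ∥ 23 b4.
Inner hash: sum = 85+88+54+35+180 = 442; mod 256 = 186 → ba.
Outer input = (K'⊕opad) ∥ inner = 3f 32 5c ∥ ba.
Outer hash (tag): sum = 63+50+92+186 = 391; mod 256 = 135 → 87.

87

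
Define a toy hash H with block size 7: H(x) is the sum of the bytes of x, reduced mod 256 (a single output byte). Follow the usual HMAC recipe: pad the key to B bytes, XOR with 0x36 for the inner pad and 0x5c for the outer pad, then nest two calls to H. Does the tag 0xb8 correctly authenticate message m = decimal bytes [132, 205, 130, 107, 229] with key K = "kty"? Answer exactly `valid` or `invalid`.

Key "kty" = 6b 74 79 is 3 bytes ≤ B = 7; zero-pad to 7 bytes: K' = 6b 74 79 00 00 00 00.
K' ⊕ ipad = 5d 42 4f 36 36 36 36; K' ⊕ opad = 37 28 25 5c 5c 5c 5c.
Inner hash: sum = 93+66+79+54+54+54+54+132+205+130+107+229 = 1257; mod 256 = 233 → e9.
Outer hash (recomputed tag): sum = 55+40+37+92+92+92+92+233 = 733; mod 256 = 221 → dd.
Recomputed tag = dd; claimed = b8 → mismatch.

invalid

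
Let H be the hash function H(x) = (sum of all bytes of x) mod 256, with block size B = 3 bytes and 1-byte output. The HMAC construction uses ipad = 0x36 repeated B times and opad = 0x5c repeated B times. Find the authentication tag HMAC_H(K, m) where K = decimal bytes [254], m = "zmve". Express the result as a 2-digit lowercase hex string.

50

Key decimal bytes [254] = fe is 1 byte ≤ B = 3; zero-pad to 3 bytes: K' = fe 00 00.
K' ⊕ ipad = c8 36 36.  K' ⊕ opad = a2 5c 5c.
Inner input = (K'⊕ipad) ∥ m = c8 36 36 ∥ 7a 6d 76 65.
Inner hash: sum = 200+54+54+122+109+118+101 = 758; mod 256 = 246 → f6.
Outer input = (K'⊕opad) ∥ inner = a2 5c 5c ∥ f6.
Outer hash (tag): sum = 162+92+92+246 = 592; mod 256 = 80 → 50.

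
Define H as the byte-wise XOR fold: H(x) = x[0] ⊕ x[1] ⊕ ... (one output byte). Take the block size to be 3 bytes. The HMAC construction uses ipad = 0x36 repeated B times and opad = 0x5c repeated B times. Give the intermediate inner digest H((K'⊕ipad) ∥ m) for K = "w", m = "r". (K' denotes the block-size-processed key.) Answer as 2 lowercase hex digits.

Key "w" = 77 is 1 byte ≤ B = 3; zero-pad to 3 bytes: K' = 77 00 00.
K' ⊕ ipad = 41 36 36.
Inner input = 41 36 36 ∥ 72.
Inner hash: XOR 41⊕36⊕36⊕72 = 33.

33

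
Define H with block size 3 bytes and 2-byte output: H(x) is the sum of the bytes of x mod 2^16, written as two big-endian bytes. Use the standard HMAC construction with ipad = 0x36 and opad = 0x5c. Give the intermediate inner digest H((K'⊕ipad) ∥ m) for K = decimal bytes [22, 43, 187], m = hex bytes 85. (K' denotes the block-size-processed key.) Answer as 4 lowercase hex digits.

014f

Key decimal bytes [22, 43, 187] = 16 2b bb is exactly B = 3 bytes: K' = 16 2b bb.
K' ⊕ ipad = 20 1d 8d.
Inner input = 20 1d 8d ∥ 85.
Inner hash: sum = 32+29+141+133 = 335 → 01 4f.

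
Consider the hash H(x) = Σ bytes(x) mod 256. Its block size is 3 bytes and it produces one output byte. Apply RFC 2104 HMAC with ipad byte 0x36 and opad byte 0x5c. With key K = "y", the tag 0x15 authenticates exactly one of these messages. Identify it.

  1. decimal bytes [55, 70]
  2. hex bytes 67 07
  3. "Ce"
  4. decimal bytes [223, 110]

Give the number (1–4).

1

Key "y" = 79 is 1 byte ≤ B = 3; zero-pad to 3 bytes: K' = 79 00 00.
K' ⊕ ipad = 4f 36 36; K' ⊕ opad = 25 5c 5c.
m1: inner = H(4f 36 36 37 46) = 38; tag = H(25 5c 5c 38) = 15 ← matches
m2: inner = H(4f 36 36 67 07) = 29; tag = H(25 5c 5c 29) = 06
m3: inner = H(4f 36 36 43 65) = 63; tag = H(25 5c 5c 63) = 40
m4: inner = H(4f 36 36 df 6e) = 08; tag = H(25 5c 5c 08) = e5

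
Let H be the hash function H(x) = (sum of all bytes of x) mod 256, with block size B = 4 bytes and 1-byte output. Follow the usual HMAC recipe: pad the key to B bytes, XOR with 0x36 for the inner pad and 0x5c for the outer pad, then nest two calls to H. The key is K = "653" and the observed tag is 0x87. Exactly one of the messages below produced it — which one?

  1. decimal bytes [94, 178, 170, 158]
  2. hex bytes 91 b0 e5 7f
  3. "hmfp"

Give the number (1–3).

Key "653" = 36 35 33 is 3 bytes ≤ B = 4; zero-pad to 4 bytes: K' = 36 35 33 00.
K' ⊕ ipad = 00 03 05 36; K' ⊕ opad = 6a 69 6f 5c.
m1: inner = H(00 03 05 36 5e b2 aa 9e) = 96; tag = H(6a 69 6f 5c 96) = 34
m2: inner = H(00 03 05 36 91 b0 e5 7f) = e3; tag = H(6a 69 6f 5c e3) = 81
m3: inner = H(00 03 05 36 68 6d 66 70) = e9; tag = H(6a 69 6f 5c e9) = 87 ← matches

3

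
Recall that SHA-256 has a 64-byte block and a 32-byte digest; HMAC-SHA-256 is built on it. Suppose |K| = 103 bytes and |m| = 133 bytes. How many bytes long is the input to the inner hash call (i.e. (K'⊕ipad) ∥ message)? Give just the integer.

Key is 103 > 64 bytes, so it is hashed to 32 bytes then zero-padded to 64: |K'| = 64.
Inner input = (K'⊕ipad) ∥ m → 64 + 133 = 197 bytes.

197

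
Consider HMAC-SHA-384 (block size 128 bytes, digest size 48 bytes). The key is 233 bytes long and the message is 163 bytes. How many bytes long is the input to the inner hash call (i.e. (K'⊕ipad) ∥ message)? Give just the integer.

291

Key is 233 > 128 bytes, so it is hashed to 48 bytes then zero-padded to 128: |K'| = 128.
Inner input = (K'⊕ipad) ∥ m → 128 + 163 = 291 bytes.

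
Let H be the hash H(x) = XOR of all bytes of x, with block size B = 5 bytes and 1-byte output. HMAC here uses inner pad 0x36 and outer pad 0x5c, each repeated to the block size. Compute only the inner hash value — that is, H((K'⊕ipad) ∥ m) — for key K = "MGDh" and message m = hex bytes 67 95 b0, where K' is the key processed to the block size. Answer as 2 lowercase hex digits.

Key "MGDh" = 4d 47 44 68 is 4 bytes ≤ B = 5; zero-pad to 5 bytes: K' = 4d 47 44 68 00.
K' ⊕ ipad = 7b 71 72 5e 36.
Inner input = 7b 71 72 5e 36 ∥ 67 95 b0.
Inner hash: XOR 7b⊕71⊕72⊕5e⊕36⊕67⊕95⊕b0 = 52.

52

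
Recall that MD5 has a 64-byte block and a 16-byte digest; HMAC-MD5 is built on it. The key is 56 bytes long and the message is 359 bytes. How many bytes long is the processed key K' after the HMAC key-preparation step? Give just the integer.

Key is 56 ≤ 64 bytes, zero-padded: |K'| = 64.

64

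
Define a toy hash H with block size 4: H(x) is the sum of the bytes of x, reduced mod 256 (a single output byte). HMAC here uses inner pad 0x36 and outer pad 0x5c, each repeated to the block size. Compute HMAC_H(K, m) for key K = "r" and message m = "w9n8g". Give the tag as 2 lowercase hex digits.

Key "r" = 72 is 1 byte ≤ B = 4; zero-pad to 4 bytes: K' = 72 00 00 00.
K' ⊕ ipad = 44 36 36 36.  K' ⊕ opad = 2e 5c 5c 5c.
Inner input = (K'⊕ipad) ∥ m = 44 36 36 36 ∥ 77 39 6e 38 67.
Inner hash: sum = 68+54+54+54+119+57+110+56+103 = 675; mod 256 = 163 → a3.
Outer input = (K'⊕opad) ∥ inner = 2e 5c 5c 5c ∥ a3.
Outer hash (tag): sum = 46+92+92+92+163 = 485; mod 256 = 229 → e5.

e5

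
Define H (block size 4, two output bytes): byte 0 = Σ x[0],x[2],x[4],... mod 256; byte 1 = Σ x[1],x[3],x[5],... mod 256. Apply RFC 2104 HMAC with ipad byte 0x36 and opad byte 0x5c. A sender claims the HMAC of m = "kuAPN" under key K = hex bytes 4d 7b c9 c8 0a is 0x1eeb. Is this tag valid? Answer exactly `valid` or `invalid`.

valid

Key hex bytes 4d 7b c9 c8 0a is 5 bytes > B = 4, so hash it first: H(key) = 20 43, then zero-pad to 4 bytes: K' = 20 43 00 00.
K' ⊕ ipad = 16 75 36 36; K' ⊕ opad = 7c 1f 5c 5c.
Inner hash: even-index sum = 326 mod 256 = 70; odd-index sum = 368 mod 256 = 112 → 46 70.
Outer hash (recomputed tag): even-index sum = 286 mod 256 = 30; odd-index sum = 235 mod 256 = 235 → 1e eb.
Recomputed tag = 1eeb; claimed = 1eeb → match.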